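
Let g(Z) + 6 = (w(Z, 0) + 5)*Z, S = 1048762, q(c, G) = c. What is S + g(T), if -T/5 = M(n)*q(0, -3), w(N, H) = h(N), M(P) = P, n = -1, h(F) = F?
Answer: 1048756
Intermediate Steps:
w(N, H) = N
T = 0 (T = -(-5)*0 = -5*0 = 0)
g(Z) = -6 + Z*(5 + Z) (g(Z) = -6 + (Z + 5)*Z = -6 + (5 + Z)*Z = -6 + Z*(5 + Z))
S + g(T) = 1048762 + (-6 + 0² + 5*0) = 1048762 + (-6 + 0 + 0) = 1048762 - 6 = 1048756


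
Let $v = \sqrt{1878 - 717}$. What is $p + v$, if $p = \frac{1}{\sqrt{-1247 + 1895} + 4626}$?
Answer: $\frac{257}{1188846} + 3 \sqrt{129} - \frac{\sqrt{2}}{1188846} \approx 34.074$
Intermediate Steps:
$v = 3 \sqrt{129}$ ($v = \sqrt{1161} = 3 \sqrt{129} \approx 34.073$)
$p = \frac{1}{4626 + 18 \sqrt{2}}$ ($p = \frac{1}{\sqrt{648} + 4626} = \frac{1}{18 \sqrt{2} + 4626} = \frac{1}{4626 + 18 \sqrt{2}} \approx 0.00021499$)
$p + v = \left(\frac{257}{1188846} - \frac{\sqrt{2}}{1188846}\right) + 3 \sqrt{129} = \frac{257}{1188846} + 3 \sqrt{129} - \frac{\sqrt{2}}{1188846}$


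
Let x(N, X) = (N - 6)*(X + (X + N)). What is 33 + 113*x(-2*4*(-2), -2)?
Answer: 13593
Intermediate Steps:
x(N, X) = (-6 + N)*(N + 2*X) (x(N, X) = (-6 + N)*(X + (N + X)) = (-6 + N)*(N + 2*X))
33 + 113*x(-2*4*(-2), -2) = 33 + 113*((-2*4*(-2))**2 - 12*(-2) - 6*(-2*4)*(-2) + 2*(-2*4*(-2))*(-2)) = 33 + 113*((-8*(-2))**2 + 24 - (-48)*(-2) + 2*(-8*(-2))*(-2)) = 33 + 113*(16**2 + 24 - 6*16 + 2*16*(-2)) = 33 + 113*(256 + 24 - 96 - 64) = 33 + 113*120 = 33 + 13560 = 13593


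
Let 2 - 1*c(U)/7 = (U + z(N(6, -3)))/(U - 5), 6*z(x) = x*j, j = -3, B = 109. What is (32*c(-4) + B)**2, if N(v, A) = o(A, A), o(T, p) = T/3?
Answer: 17884441/81 ≈ 2.2080e+5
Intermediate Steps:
o(T, p) = T/3 (o(T, p) = T*(1/3) = T/3)
N(v, A) = A/3
z(x) = -x/2 (z(x) = (x*(-3))/6 = (-3*x)/6 = -x/2)
c(U) = 14 - 7*(1/2 + U)/(-5 + U) (c(U) = 14 - 7*(U - (-3)/6)/(U - 5) = 14 - 7*(U - 1/2*(-1))/(-5 + U) = 14 - 7*(U + 1/2)/(-5 + U) = 14 - 7*(1/2 + U)/(-5 + U))
(32*c(-4) + B)**2 = (32*(7*(-21 + 2*(-4))/(2*(-5 - 4))) + 109)**2 = (32*((7/2)*(-21 - 8)/(-9)) + 109)**2 = (32*((7/2)*(-1/9)*(-29)) + 109)**2 = (32*(203/18) + 109)**2 = (3248/9 + 109)**2 = (4229/9)**2 = 17884441/81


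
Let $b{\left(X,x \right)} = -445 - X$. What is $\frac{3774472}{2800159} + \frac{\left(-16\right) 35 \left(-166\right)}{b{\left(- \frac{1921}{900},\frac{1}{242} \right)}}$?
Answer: $- \frac{232768077300712}{1116084574061} \approx -208.56$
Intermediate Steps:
$\frac{3774472}{2800159} + \frac{\left(-16\right) 35 \left(-166\right)}{b{\left(- \frac{1921}{900},\frac{1}{242} \right)}} = \frac{3774472}{2800159} + \frac{\left(-16\right) 35 \left(-166\right)}{-445 - - \frac{1921}{900}} = 3774472 \cdot \frac{1}{2800159} + \frac{\left(-560\right) \left(-166\right)}{-445 - \left(-1921\right) \frac{1}{900}} = \frac{3774472}{2800159} + \frac{92960}{-445 - - \frac{1921}{900}} = \frac{3774472}{2800159} + \frac{92960}{-445 + \frac{1921}{900}} = \frac{3774472}{2800159} + \frac{92960}{- \frac{398579}{900}} = \frac{3774472}{2800159} + 92960 \left(- \frac{900}{398579}\right) = \frac{3774472}{2800159} - \frac{83664000}{398579} = - \frac{232768077300712}{1116084574061}$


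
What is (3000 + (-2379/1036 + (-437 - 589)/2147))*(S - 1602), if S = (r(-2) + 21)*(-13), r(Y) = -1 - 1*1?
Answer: -648775694421/117068 ≈ -5.5419e+6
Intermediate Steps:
r(Y) = -2 (r(Y) = -1 - 1 = -2)
S = -247 (S = (-2 + 21)*(-13) = 19*(-13) = -247)
(3000 + (-2379/1036 + (-437 - 589)/2147))*(S - 1602) = (3000 + (-2379/1036 + (-437 - 589)/2147))*(-247 - 1602) = (3000 + (-2379*1/1036 - 1026*1/2147))*(-1849) = (3000 + (-2379/1036 - 54/113))*(-1849) = (3000 - 324771/117068)*(-1849) = (350879229/117068)*(-1849) = -648775694421/117068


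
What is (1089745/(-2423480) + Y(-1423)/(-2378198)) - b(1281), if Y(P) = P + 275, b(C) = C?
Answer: -738565193248471/576351528904 ≈ -1281.4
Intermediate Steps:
Y(P) = 275 + P
(1089745/(-2423480) + Y(-1423)/(-2378198)) - b(1281) = (1089745/(-2423480) + (275 - 1423)/(-2378198)) - 1*1281 = (1089745*(-1/2423480) - 1148*(-1/2378198)) - 1281 = (-217949/484696 + 574/1189099) - 1281 = -258884722447/576351528904 - 1281 = -738565193248471/576351528904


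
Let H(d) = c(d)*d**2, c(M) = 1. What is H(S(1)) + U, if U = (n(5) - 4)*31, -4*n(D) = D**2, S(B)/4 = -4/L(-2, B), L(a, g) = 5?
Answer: -30751/100 ≈ -307.51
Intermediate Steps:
S(B) = -16/5 (S(B) = 4*(-4/5) = -16/5)
H(d) = d**2 (H(d) = 1*d**2 = d**2)
n(D) = -D**2/4
U = -1271/4 (U = (-1/4*5**2 - 4)*31 = (-1/4*25 - 4)*31 = (-25/4 - 4)*31 = -41/4*31 = -1271/4 ≈ -317.75)
H(S(1)) + U = (-16/5)**2 - 1271/4 = 256/25 - 1271/4 = -30751/100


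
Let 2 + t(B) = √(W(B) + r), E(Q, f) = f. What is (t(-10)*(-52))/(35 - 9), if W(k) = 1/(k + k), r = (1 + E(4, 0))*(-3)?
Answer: 4 - I*√305/5 ≈ 4.0 - 3.4929*I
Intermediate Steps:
r = -3 (r = (1 + 0)*(-3) = 1*(-3) = -3)
W(k) = 1/(2*k)
t(B) = -2 + √(-3 + 1/(2*B)) (t(B) = -2 + √(1/(2*B) - 3) = -2 + √(-3 + 1/(2*B)))
(t(-10)*(-52))/(35 - 9) = ((-2 + √(-12 + 2/(-10))/2)*(-52))/(35 - 9) = ((-2 + √(-12 + 2*(-⅒))/2)*(-52))/26 = ((-2 + √(-12 - ⅕)/2)*(-52))*(1/26) = ((-2 + √(-61/5)/2)*(-52))*(1/26) = ((-2 + (I*√305/5)/2)*(-52))*(1/26) = ((-2 + I*√305/10)*(-52))*(1/26) = (104 - 26*I*√305/5)*(1/26) = 4 - I*√305/5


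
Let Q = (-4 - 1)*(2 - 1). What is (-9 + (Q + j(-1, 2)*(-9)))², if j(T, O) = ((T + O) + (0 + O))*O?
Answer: 4624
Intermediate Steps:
Q = -5 (Q = -5*1 = -5)
j(T, O) = O*(T + 2*O) (j(T, O) = ((O + T) + O)*O = (T + 2*O)*O = O*(T + 2*O))
(-9 + (Q + j(-1, 2)*(-9)))² = (-9 + (-5 + (2*(-1 + 2*2))*(-9)))² = (-9 + (-5 + (2*(-1 + 4))*(-9)))² = (-9 + (-5 + (2*3)*(-9)))² = (-9 + (-5 + 6*(-9)))² = (-9 + (-5 - 54))² = (-9 - 59)² = (-68)² = 4624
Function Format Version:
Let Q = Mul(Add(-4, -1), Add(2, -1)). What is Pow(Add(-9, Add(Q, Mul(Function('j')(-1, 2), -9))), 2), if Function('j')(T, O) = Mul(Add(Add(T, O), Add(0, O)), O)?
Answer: 4624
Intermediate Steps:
Q = -5 (Q = Mul(-5, 1) = -5)
Function('j')(T, O) = Mul(O, Add(T, Mul(2, O))) (Function('j')(T, O) = Mul(Add(Add(O, T), O), O) = Mul(Add(T, Mul(2, O)), O) = Mul(O, Add(T, Mul(2, O))))
Pow(Add(-9, Add(Q, Mul(Function('j')(-1, 2), -9))), 2) = Pow(Add(-9, Add(-5, Mul(Mul(2, Add(-1, Mul(2, 2))), -9))), 2) = Pow(Add(-9, Add(-5, Mul(Mul(2, Add(-1, 4)), -9))), 2) = Pow(Add(-9, Add(-5, Mul(Mul(2, 3), -9))), 2) = Pow(Add(-9, Add(-5, Mul(6, -9))), 2) = Pow(Add(-9, Add(-5, -54)), 2) = Pow(Add(-9, -59), 2) = Pow(-68, 2) = 4624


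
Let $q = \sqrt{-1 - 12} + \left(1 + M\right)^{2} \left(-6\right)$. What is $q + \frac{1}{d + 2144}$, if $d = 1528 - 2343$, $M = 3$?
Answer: $- \frac{127583}{1329} + i \sqrt{13} \approx -95.999 + 3.6056 i$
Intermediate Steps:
$d = -815$ ($d = 1528 - 2343 = -815$)
$q = -96 + i \sqrt{13}$ ($q = \sqrt{-1 - 12} + \left(1 + 3\right)^{2} \left(-6\right) = \sqrt{-13} + 4^{2} \left(-6\right) = i \sqrt{13} + 16 \left(-6\right) = i \sqrt{13} - 96 = -96 + i \sqrt{13} \approx -96.0 + 3.6056 i$)
$q + \frac{1}{d + 2144} = \left(-96 + i \sqrt{13}\right) + \frac{1}{-815 + 2144} = \left(-96 + i \sqrt{13}\right) + \frac{1}{1329} = - \frac{127583}{1329} + i \sqrt{13}$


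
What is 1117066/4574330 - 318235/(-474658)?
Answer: 992968110489/1085621164570 ≈ 0.91465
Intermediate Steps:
1117066/4574330 - 318235/(-474658) = 1117066*(1/4574330) - 318235*(-1/474658) = 558533/2287165 + 318235/474658 = 992968110489/1085621164570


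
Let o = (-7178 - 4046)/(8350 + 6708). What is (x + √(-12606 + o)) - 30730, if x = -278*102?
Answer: -59086 + I*√714623964394/7529 ≈ -59086.0 + 112.28*I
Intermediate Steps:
o = -5612/7529 (o = -11224/15058 = -11224*1/15058 = -5612/7529 ≈ -0.74538)
x = -28356
(x + √(-12606 + o)) - 30730 = (-28356 + √(-12606 - 5612/7529)) - 30730 = (-28356 + √(-94916186/7529)) - 30730 = (-28356 + I*√714623964394/7529) - 30730 = -59086 + I*√714623964394/7529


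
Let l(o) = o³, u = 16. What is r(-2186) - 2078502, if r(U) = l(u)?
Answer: -2074406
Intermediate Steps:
r(U) = 4096 (r(U) = 16³ = 4096)
r(-2186) - 2078502 = 4096 - 2078502 = -2074406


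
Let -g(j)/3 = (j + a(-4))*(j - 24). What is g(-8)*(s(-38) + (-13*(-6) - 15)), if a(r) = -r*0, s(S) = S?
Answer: -19200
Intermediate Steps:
a(r) = 0
g(j) = -3*j*(-24 + j) (g(j) = -3*(j + 0)*(j - 24) = -3*j*(-24 + j))
g(-8)*(s(-38) + (-13*(-6) - 15)) = (3*(-8)*(24 - 1*(-8)))*(-38 + (-13*(-6) - 15)) = (3*(-8)*(24 + 8))*(-38 + (78 - 15)) = (3*(-8)*32)*(-38 + 63) = -768*25 = -19200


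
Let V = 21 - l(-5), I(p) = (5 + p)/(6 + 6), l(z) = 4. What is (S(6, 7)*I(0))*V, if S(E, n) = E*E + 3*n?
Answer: 1615/4 ≈ 403.75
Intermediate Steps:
S(E, n) = E² + 3*n
I(p) = 5/12 + p/12 (I(p) = (5 + p)/12 = (5 + p)*(1/12) = 5/12 + p/12)
V = 17 (V = 21 - 1*4 = 21 - 4 = 17)
(S(6, 7)*I(0))*V = ((6² + 3*7)*(5/12 + (1/12)*0))*17 = ((36 + 21)*(5/12 + 0))*17 = (57*(5/12))*17 = (95/4)*17 = 1615/4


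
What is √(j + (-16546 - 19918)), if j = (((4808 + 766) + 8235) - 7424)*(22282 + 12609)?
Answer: √222742571 ≈ 14925.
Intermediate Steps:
j = 222779035 (j = ((5574 + 8235) - 7424)*34891 = (13809 - 7424)*34891 = 6385*34891 = 222779035)
√(j + (-16546 - 19918)) = √(222779035 + (-16546 - 19918)) = √(222779035 - 36464) = √222742571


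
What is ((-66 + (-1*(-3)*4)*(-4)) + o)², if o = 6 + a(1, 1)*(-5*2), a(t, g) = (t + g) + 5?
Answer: 31684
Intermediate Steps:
a(t, g) = 5 + g + t (a(t, g) = (g + t) + 5 = 5 + g + t)
o = -64 (o = 6 + (5 + 1 + 1)*(-5*2) = 6 + 7*(-10) = 6 - 70 = -64)
((-66 + (-1*(-3)*4)*(-4)) + o)² = ((-66 + (-1*(-3)*4)*(-4)) - 64)² = ((-66 + (3*4)*(-4)) - 64)² = ((-66 + 12*(-4)) - 64)² = ((-66 - 48) - 64)² = (-114 - 64)² = (-178)² = 31684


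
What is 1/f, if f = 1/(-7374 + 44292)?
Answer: 36918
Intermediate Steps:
f = 1/36918 ≈ 2.7087e-5
1/f = 1/(1/36918) = 36918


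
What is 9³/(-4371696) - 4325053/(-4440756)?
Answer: 525127210799/539267645616 ≈ 0.97378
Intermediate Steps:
9³/(-4371696) - 4325053/(-4440756) = 729*(-1/4371696) - 4325053*(-1/4440756) = -81/485744 + 4325053/4440756 = 525127210799/539267645616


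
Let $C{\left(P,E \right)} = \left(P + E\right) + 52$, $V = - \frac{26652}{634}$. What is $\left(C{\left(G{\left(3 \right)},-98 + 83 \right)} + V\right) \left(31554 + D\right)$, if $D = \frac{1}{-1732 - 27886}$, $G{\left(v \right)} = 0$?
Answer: $- \frac{1492502494487}{9388906} \approx -1.5896 \cdot 10^{5}$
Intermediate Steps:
$D = - \frac{1}{29618}$ ($D = \frac{1}{-29618} = - \frac{1}{29618} \approx -3.3763 \cdot 10^{-5}$)
$V = - \frac{13326}{317}$ ($V = \left(-26652\right) \frac{1}{634} = - \frac{13326}{317} \approx -42.038$)
$C{\left(P,E \right)} = 52 + E + P$ ($C{\left(P,E \right)} = \left(E + P\right) + 52 = 52 + E + P$)
$\left(C{\left(G{\left(3 \right)},-98 + 83 \right)} + V\right) \left(31554 + D\right) = \left(\left(52 + \left(-98 + 83\right) + 0\right) - \frac{13326}{317}\right) \left(31554 - \frac{1}{29618}\right) = \left(\left(52 - 15 + 0\right) - \frac{13326}{317}\right) \frac{934566371}{29618} = \left(37 - \frac{13326}{317}\right) \frac{934566371}{29618} = \left(- \frac{1597}{317}\right) \frac{934566371}{29618} = - \frac{1492502494487}{9388906}$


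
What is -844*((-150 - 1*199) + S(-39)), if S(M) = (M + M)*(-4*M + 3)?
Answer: 10761844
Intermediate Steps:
S(M) = 2*M*(3 - 4*M) (S(M) = (2*M)*(3 - 4*M) = 2*M*(3 - 4*M))
-844*((-150 - 1*199) + S(-39)) = -844*((-150 - 1*199) + 2*(-39)*(3 - 4*(-39))) = -844*((-150 - 199) + 2*(-39)*(3 + 156)) = -844*(-349 + 2*(-39)*159) = -844*(-349 - 12402) = -844*(-12751) = 10761844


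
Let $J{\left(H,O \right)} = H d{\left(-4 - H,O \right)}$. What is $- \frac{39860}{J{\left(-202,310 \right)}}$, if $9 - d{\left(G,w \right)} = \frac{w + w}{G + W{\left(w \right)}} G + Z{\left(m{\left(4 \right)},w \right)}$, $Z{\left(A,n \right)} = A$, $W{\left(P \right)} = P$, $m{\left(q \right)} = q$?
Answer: $- \frac{506222}{607111} \approx -0.83382$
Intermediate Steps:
$d{\left(G,w \right)} = 5 - \frac{2 G w}{G + w}$ ($d{\left(G,w \right)} = 9 - \left(\frac{w + w}{G + w} G + 4\right) = 9 - \left(\frac{2 w}{G + w} G + 4\right) = 9 - \left(\frac{2 G w}{G + w} + 4\right) = 9 - \left(4 + \frac{2 G w}{G + w}\right) = 5 - \frac{2 G w}{G + w}$)
$J{\left(H,O \right)} = \frac{H \left(-20 - 5 H + 5 O - 2 O \left(-4 - H\right)\right)}{-4 + O - H}$ ($J{\left(H,O \right)} = H \frac{5 \left(-4 - H\right) + 5 O - 2 \left(-4 - H\right) O}{\left(-4 - H\right) + O} = H \frac{\left(-20 - 5 H\right) + 5 O - 2 O \left(-4 - H\right)}{-4 + O - H} = H \frac{-20 - 5 H + 5 O - 2 O \left(-4 - H\right)}{-4 + O - H} = \frac{H \left(-20 - 5 H + 5 O - 2 O \left(-4 - H\right)\right)}{-4 + O - H}$)
$- \frac{39860}{J{\left(-202,310 \right)}} = - \frac{39860}{\left(-202\right) \frac{1}{4 - 202 - 310} \left(20 - 4030 + 5 \left(-202\right) - \left(-404\right) 310\right)} = - \frac{39860}{\left(-202\right) \frac{1}{4 - 202 - 310} \left(20 - 4030 - 1010 + 125240\right)} = - \frac{39860}{\left(-202\right) \frac{1}{-508} \cdot 120220} = - \frac{39860}{\left(-202\right) \left(- \frac{1}{508}\right) 120220} = - \frac{39860}{\frac{6071110}{127}} = \left(-39860\right) \frac{127}{6071110} = - \frac{506222}{607111}$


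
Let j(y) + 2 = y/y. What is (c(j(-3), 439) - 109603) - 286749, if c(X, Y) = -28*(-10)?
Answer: -396072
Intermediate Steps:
j(y) = -1 (j(y) = -2 + y/y = -2 + 1 = -1)
c(X, Y) = 280
(c(j(-3), 439) - 109603) - 286749 = (280 - 109603) - 286749 = -109323 - 286749 = -396072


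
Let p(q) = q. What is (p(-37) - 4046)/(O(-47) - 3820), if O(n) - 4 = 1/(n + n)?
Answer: 383802/358705 ≈ 1.0700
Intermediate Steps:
O(n) = 4 + 1/(2*n) (O(n) = 4 + 1/(n + n) = 4 + 1/(2*n))
(p(-37) - 4046)/(O(-47) - 3820) = (-37 - 4046)/((4 + (½)/(-47)) - 3820) = -4083/((4 + (½)*(-1/47)) - 3820) = -4083/((4 - 1/94) - 3820) = -4083/(375/94 - 3820) = -4083/(-358705/94) = -4083*(-94/358705) = 383802/358705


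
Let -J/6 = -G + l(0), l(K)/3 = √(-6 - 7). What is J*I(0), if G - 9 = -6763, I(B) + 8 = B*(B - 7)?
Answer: 324192 + 144*I*√13 ≈ 3.2419e+5 + 519.2*I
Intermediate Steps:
I(B) = -8 + B*(-7 + B) (I(B) = -8 + B*(B - 7) = -8 + B*(-7 + B))
l(K) = 3*I*√13 (l(K) = 3*√(-6 - 7) = 3*√(-13) = 3*(I*√13) = 3*I*√13)
G = -6754 (G = 9 - 6763 = -6754)
J = -40524 - 18*I*√13 (J = -6*(-1*(-6754) + 3*I*√13) = -6*(6754 + 3*I*√13) = -40524 - 18*I*√13 ≈ -40524.0 - 64.9*I)
J*I(0) = (-40524 - 18*I*√13)*(-8 + 0² - 7*0) = (-40524 - 18*I*√13)*(-8 + 0 + 0) = (-40524 - 18*I*√13)*(-8) = 324192 + 144*I*√13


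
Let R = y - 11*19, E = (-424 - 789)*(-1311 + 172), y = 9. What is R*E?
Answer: -276321400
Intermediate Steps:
E = 1381607 (E = -1213*(-1139) = 1381607)
R = -200 (R = 9 - 11*19 = 9 - 209 = -200)
R*E = -200*1381607 = -276321400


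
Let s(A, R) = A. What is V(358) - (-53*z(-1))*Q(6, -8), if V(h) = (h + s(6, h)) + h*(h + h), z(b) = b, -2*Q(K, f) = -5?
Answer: 513119/2 ≈ 2.5656e+5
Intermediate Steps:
Q(K, f) = 5/2 (Q(K, f) = -½*(-5) = 5/2)
V(h) = 6 + h + 2*h² (V(h) = (h + 6) + h*(h + h) = (6 + h) + h*(2*h) = (6 + h) + 2*h² = 6 + h + 2*h²)
V(358) - (-53*z(-1))*Q(6, -8) = (6 + 358 + 2*358²) - (-53*(-1))*5/2 = (6 + 358 + 2*128164) - 53*5/2 = (6 + 358 + 256328) - 1*265/2 = 256692 - 265/2 = 513119/2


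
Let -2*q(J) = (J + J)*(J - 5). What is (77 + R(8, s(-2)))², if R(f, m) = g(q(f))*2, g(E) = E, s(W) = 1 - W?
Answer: 841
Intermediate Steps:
q(J) = -J*(-5 + J) (q(J) = -(J + J)*(J - 5)/2 = -2*J*(-5 + J)/2 = -J*(-5 + J))
R(f, m) = 2*f*(5 - f) (R(f, m) = (f*(5 - f))*2 = 2*f*(5 - f))
(77 + R(8, s(-2)))² = (77 + 2*8*(5 - 1*8))² = (77 + 2*8*(5 - 8))² = (77 + 2*8*(-3))² = (77 - 48)² = 29² = 841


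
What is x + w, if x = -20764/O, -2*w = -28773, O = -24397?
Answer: 702016409/48794 ≈ 14387.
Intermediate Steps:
w = 28773/2 (w = -½*(-28773) = 28773/2 ≈ 14387.)
x = 20764/24397 (x = -20764/(-24397) = -20764*(-1/24397) = 20764/24397 ≈ 0.85109)
x + w = 20764/24397 + 28773/2 = 702016409/48794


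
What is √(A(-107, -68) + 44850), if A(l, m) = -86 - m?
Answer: 4*√2802 ≈ 211.74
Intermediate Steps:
√(A(-107, -68) + 44850) = √((-86 - 1*(-68)) + 44850) = √((-86 + 68) + 44850) = √(-18 + 44850) = √44832 = 4*√2802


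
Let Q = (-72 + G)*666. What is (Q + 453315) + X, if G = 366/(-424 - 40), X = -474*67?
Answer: 43277241/116 ≈ 3.7308e+5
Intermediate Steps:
X = -31758
G = -183/232 (G = 366/(-464) = 366*(-1/464) = -183/232 ≈ -0.78879)
Q = -5623371/116 (Q = (-72 - 183/232)*666 = -16887/232*666 = -5623371/116 ≈ -48477.)
(Q + 453315) + X = (-5623371/116 + 453315) - 31758 = 46961169/116 - 31758 = 43277241/116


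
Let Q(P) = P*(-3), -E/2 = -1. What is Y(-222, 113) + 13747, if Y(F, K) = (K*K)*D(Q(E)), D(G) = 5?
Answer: 77592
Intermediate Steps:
E = 2 (E = -2*(-1) = 2)
Q(P) = -3*P
Y(F, K) = 5*K**2 (Y(F, K) = (K*K)*5 = K**2*5 = 5*K**2)
Y(-222, 113) + 13747 = 5*113**2 + 13747 = 5*12769 + 13747 = 63845 + 13747 = 77592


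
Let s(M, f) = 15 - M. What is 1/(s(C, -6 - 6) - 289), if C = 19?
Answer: -1/293 ≈ -0.0034130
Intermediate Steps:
1/(s(C, -6 - 6) - 289) = 1/((15 - 1*19) - 289) = 1/((15 - 19) - 289) = 1/(-4 - 289) = 1/(-293) = -1/293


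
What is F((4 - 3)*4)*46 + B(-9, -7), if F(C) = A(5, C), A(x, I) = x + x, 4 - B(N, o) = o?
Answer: 471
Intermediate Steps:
B(N, o) = 4 - o
A(x, I) = 2*x
F(C) = 10 (F(C) = 2*5 = 10)
F((4 - 3)*4)*46 + B(-9, -7) = 10*46 + (4 - 1*(-7)) = 460 + (4 + 7) = 460 + 11 = 471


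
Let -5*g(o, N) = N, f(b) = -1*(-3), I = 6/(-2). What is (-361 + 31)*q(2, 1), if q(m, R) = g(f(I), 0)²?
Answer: 0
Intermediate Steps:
I = -3 (I = 6*(-½) = -3)
f(b) = 3
g(o, N) = -N/5
q(m, R) = 0 (q(m, R) = (-⅕*0)² = 0² = 0)
(-361 + 31)*q(2, 1) = (-361 + 31)*0 = -330*0 = 0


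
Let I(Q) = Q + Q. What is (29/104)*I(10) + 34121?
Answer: 887291/26 ≈ 34127.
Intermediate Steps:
I(Q) = 2*Q
(29/104)*I(10) + 34121 = (29/104)*(2*10) + 34121 = (29*(1/104))*20 + 34121 = (29/104)*20 + 34121 = 145/26 + 34121 = 887291/26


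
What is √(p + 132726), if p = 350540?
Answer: √483266 ≈ 695.17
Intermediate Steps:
√(p + 132726) = √(350540 + 132726) = √483266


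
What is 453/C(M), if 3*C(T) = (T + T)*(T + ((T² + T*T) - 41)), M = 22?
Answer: 1359/41756 ≈ 0.032546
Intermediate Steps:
C(T) = 2*T*(-41 + T + 2*T²)/3 (C(T) = ((T + T)*(T + ((T² + T*T) - 41)))/3 = ((2*T)*(T + ((T² + T²) - 41)))/3 = ((2*T)*(T + (2*T² - 41)))/3 = ((2*T)*(T + (-41 + 2*T²)))/3 = ((2*T)*(-41 + T + 2*T²))/3 = (2*T*(-41 + T + 2*T²))/3 = 2*T*(-41 + T + 2*T²)/3)
453/C(M) = 453/(((⅔)*22*(-41 + 22 + 2*22²))) = 453/(((⅔)*22*(-41 + 22 + 2*484))) = 453/(((⅔)*22*(-41 + 22 + 968))) = 453/(((⅔)*22*949)) = 453/(41756/3) = 453*(3/41756) = 1359/41756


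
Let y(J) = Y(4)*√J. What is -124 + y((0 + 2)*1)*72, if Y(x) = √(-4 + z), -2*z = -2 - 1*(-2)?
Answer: -124 + 144*I*√2 ≈ -124.0 + 203.65*I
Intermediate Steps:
z = 0 (z = -(-2 - 1*(-2))/2 = -(-2 + 2)/2 = -½*0 = 0)
Y(x) = 2*I (Y(x) = √(-4 + 0) = √(-4) = 2*I)
y(J) = 2*I*√J (y(J) = (2*I)*√J = 2*I*√J)
-124 + y((0 + 2)*1)*72 = -124 + (2*I*√((0 + 2)*1))*72 = -124 + (2*I*√(2*1))*72 = -124 + (2*I*√2)*72 = -124 + 144*I*√2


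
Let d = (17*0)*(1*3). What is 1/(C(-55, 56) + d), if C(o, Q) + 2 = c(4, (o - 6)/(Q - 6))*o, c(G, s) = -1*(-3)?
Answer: -1/167 ≈ -0.0059880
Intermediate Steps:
d = 0 (d = 0*3 = 0)
c(G, s) = 3
C(o, Q) = -2 + 3*o
1/(C(-55, 56) + d) = 1/((-2 + 3*(-55)) + 0) = 1/((-2 - 165) + 0) = 1/(-167 + 0) = 1/(-167) = -1/167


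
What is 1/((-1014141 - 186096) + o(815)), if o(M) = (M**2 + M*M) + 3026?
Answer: 1/131239 ≈ 7.6197e-6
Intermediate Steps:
o(M) = 3026 + 2*M**2 (o(M) = (M**2 + M**2) + 3026 = 2*M**2 + 3026 = 3026 + 2*M**2)
1/((-1014141 - 186096) + o(815)) = 1/((-1014141 - 186096) + (3026 + 2*815**2)) = 1/(-1200237 + (3026 + 2*664225)) = 1/(-1200237 + (3026 + 1328450)) = 1/(-1200237 + 1331476) = 1/131239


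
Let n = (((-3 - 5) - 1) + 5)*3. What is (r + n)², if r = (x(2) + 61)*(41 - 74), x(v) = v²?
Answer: 4652649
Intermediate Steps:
n = -12 (n = ((-8 - 1) + 5)*3 = (-9 + 5)*3 = -4*3 = -12)
r = -2145 (r = (2² + 61)*(41 - 74) = (4 + 61)*(-33) = 65*(-33) = -2145)
(r + n)² = (-2145 - 12)² = (-2157)² = 4652649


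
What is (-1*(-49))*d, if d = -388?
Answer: -19012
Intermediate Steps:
(-1*(-49))*d = -1*(-49)*(-388) = 49*(-388) = -19012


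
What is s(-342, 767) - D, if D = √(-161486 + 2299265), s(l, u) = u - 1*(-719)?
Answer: 1486 - 3*√237531 ≈ 23.885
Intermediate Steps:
s(l, u) = 719 + u (s(l, u) = u + 719 = 719 + u)
D = 3*√237531 (D = √2137779 = 3*√237531 ≈ 1462.1)
s(-342, 767) - D = (719 + 767) - 3*√237531 = 1486 - 3*√237531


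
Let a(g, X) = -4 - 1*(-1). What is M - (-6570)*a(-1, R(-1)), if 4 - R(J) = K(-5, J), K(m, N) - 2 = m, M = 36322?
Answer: 16612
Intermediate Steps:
K(m, N) = 2 + m
R(J) = 7 (R(J) = 4 - (2 - 5) = 4 - 1*(-3) = 4 + 3 = 7)
a(g, X) = -3 (a(g, X) = -4 + 1 = -3)
M - (-6570)*a(-1, R(-1)) = 36322 - (-6570)*(-3) = 36322 - 1*19710 = 36322 - 19710 = 16612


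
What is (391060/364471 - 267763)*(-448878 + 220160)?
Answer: 22320922933714734/364471 ≈ 6.1242e+10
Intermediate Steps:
(391060/364471 - 267763)*(-448878 + 220160) = (391060*(1/364471) - 267763)*(-228718) = (391060/364471 - 267763)*(-228718) = -97591457313/364471*(-228718) = 22320922933714734/364471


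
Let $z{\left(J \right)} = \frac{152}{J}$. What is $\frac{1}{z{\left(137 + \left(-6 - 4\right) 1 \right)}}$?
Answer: $\frac{127}{152} \approx 0.83553$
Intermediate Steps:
$\frac{1}{z{\left(137 + \left(-6 - 4\right) 1 \right)}} = \frac{1}{152 \frac{1}{137 + \left(-6 - 4\right) 1}} = \frac{1}{152 \frac{1}{137 - 10}} = \frac{1}{152 \cdot \frac{1}{127}} = \frac{1}{\frac{152}{127}} = \frac{127}{152}$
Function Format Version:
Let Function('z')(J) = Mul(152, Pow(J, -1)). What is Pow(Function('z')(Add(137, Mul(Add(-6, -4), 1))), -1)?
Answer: Rational(127, 152) ≈ 0.83553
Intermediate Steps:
Pow(Function('z')(Add(137, Mul(Add(-6, -4), 1))), -1) = Pow(Mul(152, Pow(Add(137, Mul(Add(-6, -4), 1)), -1)), -1) = Pow(Mul(152, Pow(Add(137, Mul(-10, 1)), -1)), -1) = Pow(Mul(152, Pow(Add(137, -10), -1)), -1) = Pow(Mul(152, Pow(127, -1)), -1) = Pow(Mul(152, Rational(1, 127)), -1) = Pow(Rational(152, 127), -1) = Rational(127, 152)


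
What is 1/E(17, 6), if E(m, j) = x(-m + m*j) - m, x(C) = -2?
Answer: -1/19 ≈ -0.052632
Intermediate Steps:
E(m, j) = -2 - m
1/E(17, 6) = 1/(-2 - 1*17) = 1/(-2 - 17) = 1/(-19) = -1/19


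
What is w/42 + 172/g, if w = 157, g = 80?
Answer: 2473/420 ≈ 5.8881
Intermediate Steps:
w/42 + 172/g = 157/42 + 172/80 = 157*(1/42) + 172*(1/80) = 157/42 + 43/20 = 2473/420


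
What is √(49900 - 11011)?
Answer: 3*√4321 ≈ 197.20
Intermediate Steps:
√(49900 - 11011) = √38889 = 3*√4321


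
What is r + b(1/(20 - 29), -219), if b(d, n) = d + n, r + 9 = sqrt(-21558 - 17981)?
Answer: -2053/9 + I*sqrt(39539) ≈ -228.11 + 198.84*I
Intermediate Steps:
r = -9 + I*sqrt(39539) (r = -9 + sqrt(-21558 - 17981) = -9 + sqrt(-39539) = -9 + I*sqrt(39539) ≈ -9.0 + 198.84*I)
r + b(1/(20 - 29), -219) = (-9 + I*sqrt(39539)) + (1/(20 - 29) - 219) = (-9 + I*sqrt(39539)) + (1/(-9) - 219) = (-9 + I*sqrt(39539)) + (-1/9 - 219) = (-9 + I*sqrt(39539)) - 1972/9 = -2053/9 + I*sqrt(39539)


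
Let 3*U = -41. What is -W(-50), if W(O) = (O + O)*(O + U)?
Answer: -19100/3 ≈ -6366.7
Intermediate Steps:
U = -41/3 (U = (⅓)*(-41) = -41/3 ≈ -13.667)
W(O) = 2*O*(-41/3 + O) (W(O) = (O + O)*(O - 41/3) = (2*O)*(-41/3 + O) = 2*O*(-41/3 + O))
-W(-50) = -2*(-50)*(-41 + 3*(-50))/3 = -2*(-50)*(-41 - 150)/3 = -2*(-50)*(-191)/3 = -1*19100/3 = -19100/3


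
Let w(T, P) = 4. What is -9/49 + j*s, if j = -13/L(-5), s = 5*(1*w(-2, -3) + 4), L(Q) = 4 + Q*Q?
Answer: -25741/1421 ≈ -18.115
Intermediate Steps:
L(Q) = 4 + Q²
s = 40 (s = 5*(1*4 + 4) = 5*(4 + 4) = 5*8 = 40)
j = -13/29 (j = -13/(4 + (-5)²) = -13/(4 + 25) = -13/29 ≈ -0.44828)
-9/49 + j*s = -9/49 - 13/29*40 = -9*1/49 - 520/29 = -9/49 - 520/29 = -25741/1421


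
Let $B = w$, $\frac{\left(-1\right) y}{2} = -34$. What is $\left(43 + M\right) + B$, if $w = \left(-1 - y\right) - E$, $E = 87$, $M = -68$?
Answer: $-181$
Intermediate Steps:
$y = 68$ ($y = \left(-2\right) \left(-34\right) = 68$)
$w = -156$ ($w = \left(-1 - 68\right) - 87 = -69 - 87 = -156$)
$B = -156$
$\left(43 + M\right) + B = \left(43 - 68\right) - 156 = -25 - 156 = -181$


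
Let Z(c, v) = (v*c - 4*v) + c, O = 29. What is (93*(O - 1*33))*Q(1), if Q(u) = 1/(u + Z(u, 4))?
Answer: 186/5 ≈ 37.200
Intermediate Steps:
Z(c, v) = c - 4*v + c*v (Z(c, v) = (c*v - 4*v) + c = (-4*v + c*v) + c = c - 4*v + c*v)
Q(u) = 1/(-16 + 6*u) (Q(u) = 1/(u + (u - 4*4 + u*4)) = 1/(u + (u - 16 + 4*u)) = 1/(u + (-16 + 5*u)) = 1/(-16 + 6*u))
(93*(O - 1*33))*Q(1) = (93*(29 - 1*33))*(1/(2*(-8 + 3*1))) = (93*(29 - 33))*(1/(2*(-8 + 3))) = (93*(-4))*((½)/(-5)) = -186*(-1)/5 = -372*(-⅒) = 186/5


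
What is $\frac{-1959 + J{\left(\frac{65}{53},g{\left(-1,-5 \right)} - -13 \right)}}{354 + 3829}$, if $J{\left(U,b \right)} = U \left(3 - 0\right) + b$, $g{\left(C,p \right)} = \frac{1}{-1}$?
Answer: $- \frac{102996}{221699} \approx -0.46458$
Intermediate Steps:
$g{\left(C,p \right)} = -1$
$J{\left(U,b \right)} = b + 3 U$ ($J{\left(U,b \right)} = U \left(3 + 0\right) + b = U 3 + b = 3 U + b = b + 3 U$)
$\frac{-1959 + J{\left(\frac{65}{53},g{\left(-1,-5 \right)} - -13 \right)}}{354 + 3829} = \frac{-1959 + \left(\left(-1 - -13\right) + 3 \cdot \frac{65}{53}\right)}{354 + 3829} = \frac{-1959 + \left(\left(-1 + 13\right) + 3 \cdot 65 \cdot \frac{1}{53}\right)}{4183} = \left(-1959 + \left(12 + 3 \cdot \frac{65}{53}\right)\right) \frac{1}{4183} = \left(-1959 + \left(12 + \frac{195}{53}\right)\right) \frac{1}{4183} = \left(-1959 + \frac{831}{53}\right) \frac{1}{4183} = \left(- \frac{102996}{53}\right) \frac{1}{4183} = - \frac{102996}{221699}$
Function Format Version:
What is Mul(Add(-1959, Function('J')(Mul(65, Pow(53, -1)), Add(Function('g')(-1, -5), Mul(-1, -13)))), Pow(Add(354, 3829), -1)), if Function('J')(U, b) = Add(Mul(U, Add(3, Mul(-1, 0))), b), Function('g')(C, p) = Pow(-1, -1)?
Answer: Rational(-102996, 221699) ≈ -0.46458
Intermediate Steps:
Function('g')(C, p) = -1
Function('J')(U, b) = Add(b, Mul(3, U)) (Function('J')(U, b) = Add(Mul(U, Add(3, 0)), b) = Add(Mul(U, 3), b) = Add(Mul(3, U), b) = Add(b, Mul(3, U)))
Mul(Add(-1959, Function('J')(Mul(65, Pow(53, -1)), Add(Function('g')(-1, -5), Mul(-1, -13)))), Pow(Add(354, 3829), -1)) = Mul(Add(-1959, Add(Add(-1, Mul(-1, -13)), Mul(3, Mul(65, Pow(53, -1))))), Pow(Add(354, 3829), -1)) = Mul(Add(-1959, Add(Add(-1, 13), Mul(3, Mul(65, Rational(1, 53))))), Pow(4183, -1)) = Mul(Add(-1959, Add(12, Mul(3, Rational(65, 53)))), Rational(1, 4183)) = Mul(Add(-1959, Add(12, Rational(195, 53))), Rational(1, 4183)) = Mul(Add(-1959, Rational(831, 53)), Rational(1, 4183)) = Mul(Rational(-102996, 53), Rational(1, 4183)) = Rational(-102996, 221699)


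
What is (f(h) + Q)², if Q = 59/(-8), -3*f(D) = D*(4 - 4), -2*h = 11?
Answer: 3481/64 ≈ 54.391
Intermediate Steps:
h = -11/2 (h = -½*11 = -11/2 ≈ -5.5000)
f(D) = 0 (f(D) = -D*(4 - 4)/3 = -D*0/3 = -⅓*0 = 0)
Q = -59/8 (Q = 59*(-⅛) = -59/8 ≈ -7.3750)
(f(h) + Q)² = (0 - 59/8)² = (-59/8)² = 3481/64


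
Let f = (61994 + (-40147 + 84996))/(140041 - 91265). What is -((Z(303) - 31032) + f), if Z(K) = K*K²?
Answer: -1355343452563/48776 ≈ -2.7787e+7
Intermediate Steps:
Z(K) = K³
f = 106843/48776 (f = (61994 + 44849)/48776 = 106843*(1/48776) = 106843/48776 ≈ 2.1905)
-((Z(303) - 31032) + f) = -((303³ - 31032) + 106843/48776) = -((27818127 - 31032) + 106843/48776) = -(27787095 + 106843/48776) = -1*1355343452563/48776 = -1355343452563/48776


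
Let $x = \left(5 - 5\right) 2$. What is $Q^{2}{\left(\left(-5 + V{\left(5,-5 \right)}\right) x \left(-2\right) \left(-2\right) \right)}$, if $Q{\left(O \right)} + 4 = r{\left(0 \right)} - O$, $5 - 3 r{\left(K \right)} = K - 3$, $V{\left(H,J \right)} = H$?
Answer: $\frac{16}{9} \approx 1.7778$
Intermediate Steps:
$x = 0$ ($x = 0 \cdot 2 = 0$)
$r{\left(K \right)} = \frac{8}{3} - \frac{K}{3}$ ($r{\left(K \right)} = \frac{5}{3} - \frac{K - 3}{3} = \frac{5}{3} - \frac{-3 + K}{3} = \frac{5}{3} - \left(-1 + \frac{K}{3}\right) = \frac{8}{3} - \frac{K}{3}$)
$Q{\left(O \right)} = - \frac{4}{3} - O$ ($Q{\left(O \right)} = -4 - \left(- \frac{8}{3} + O\right) = - \frac{4}{3} - O$)
$Q^{2}{\left(\left(-5 + V{\left(5,-5 \right)}\right) x \left(-2\right) \left(-2\right) \right)} = \left(- \frac{4}{3} - \left(-5 + 5\right) 0 \left(-2\right) \left(-2\right)\right)^{2} = \left(- \frac{4}{3} - 0 \cdot 0 \left(-2\right) \left(-2\right)\right)^{2} = \left(- \frac{4}{3} - 0 \left(-2\right) \left(-2\right)\right)^{2} = \left(- \frac{4}{3} - 0 \left(-2\right)\right)^{2} = \left(- \frac{4}{3} - 0\right)^{2} = \left(- \frac{4}{3} + 0\right)^{2} = \left(- \frac{4}{3}\right)^{2} = \frac{16}{9}$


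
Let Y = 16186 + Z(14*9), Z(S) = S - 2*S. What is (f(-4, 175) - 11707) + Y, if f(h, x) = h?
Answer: 4349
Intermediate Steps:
Z(S) = -S
Y = 16060 (Y = 16186 - 14*9 = 16186 - 1*126 = 16186 - 126 = 16060)
(f(-4, 175) - 11707) + Y = (-4 - 11707) + 16060 = -11711 + 16060 = 4349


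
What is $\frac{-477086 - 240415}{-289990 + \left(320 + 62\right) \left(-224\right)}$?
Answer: $\frac{239167}{125186} \approx 1.9105$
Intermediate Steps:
$\frac{-477086 - 240415}{-289990 + \left(320 + 62\right) \left(-224\right)} = - \frac{717501}{-289990 + 382 \left(-224\right)} = - \frac{717501}{-289990 - 85568} = - \frac{717501}{-375558} = \left(-717501\right) \left(- \frac{1}{375558}\right) = \frac{239167}{125186}$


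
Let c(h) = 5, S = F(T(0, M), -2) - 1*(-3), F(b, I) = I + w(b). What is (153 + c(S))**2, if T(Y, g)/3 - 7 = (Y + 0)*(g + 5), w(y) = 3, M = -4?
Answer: 24964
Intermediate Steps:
T(Y, g) = 21 + 3*Y*(5 + g) (T(Y, g) = 21 + 3*((Y + 0)*(g + 5)) = 21 + 3*(Y*(5 + g)) = 21 + 3*Y*(5 + g))
F(b, I) = 3 + I (F(b, I) = I + 3 = 3 + I)
S = 4 (S = (3 - 2) - 1*(-3) = 1 + 3 = 4)
(153 + c(S))**2 = (153 + 5)**2 = 158**2 = 24964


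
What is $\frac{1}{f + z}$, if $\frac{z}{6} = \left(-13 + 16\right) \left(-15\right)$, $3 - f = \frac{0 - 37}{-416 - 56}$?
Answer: $- \frac{472}{126061} \approx -0.0037442$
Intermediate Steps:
$f = \frac{1379}{472}$ ($f = 3 - \frac{0 - 37}{-416 - 56} = 3 - - \frac{37}{-472} = 3 - \left(-37\right) \left(- \frac{1}{472}\right) = 3 - \frac{37}{472} = \frac{1379}{472} \approx 2.9216$)
$z = -270$ ($z = 6 \left(-13 + 16\right) \left(-15\right) = 6 \cdot 3 \left(-15\right) = 6 \left(-45\right) = -270$)
$\frac{1}{f + z} = \frac{1}{\frac{1379}{472} - 270} = \frac{1}{- \frac{126061}{472}} = - \frac{472}{126061}$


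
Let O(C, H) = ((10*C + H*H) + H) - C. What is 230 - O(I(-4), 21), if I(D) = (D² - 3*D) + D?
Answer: -448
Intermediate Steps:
I(D) = D² - 2*D
O(C, H) = H + H² + 9*C (O(C, H) = ((10*C + H²) + H) - C = ((H² + 10*C) + H) - C = (H + H² + 10*C) - C = H + H² + 9*C)
230 - O(I(-4), 21) = 230 - (21 + 21² + 9*(-4*(-2 - 4))) = 230 - (21 + 441 + 9*(-4*(-6))) = 230 - (21 + 441 + 9*24) = 230 - (21 + 441 + 216) = 230 - 1*678 = 230 - 678 = -448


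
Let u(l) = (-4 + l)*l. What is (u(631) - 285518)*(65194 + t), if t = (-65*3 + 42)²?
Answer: 9756873757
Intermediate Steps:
u(l) = l*(-4 + l)
t = 23409 (t = (-195 + 42)² = (-153)² = 23409)
(u(631) - 285518)*(65194 + t) = (631*(-4 + 631) - 285518)*(65194 + 23409) = (631*627 - 285518)*88603 = (395637 - 285518)*88603 = 110119*88603 = 9756873757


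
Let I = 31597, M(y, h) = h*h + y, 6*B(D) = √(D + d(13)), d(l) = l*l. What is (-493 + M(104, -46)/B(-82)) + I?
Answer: 31104 + 4440*√87/29 ≈ 32532.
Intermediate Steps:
d(l) = l²
B(D) = √(169 + D)/6 (B(D) = √(D + 13²)/6 = √(D + 169)/6 = √(169 + D)/6)
M(y, h) = y + h² (M(y, h) = h² + y = y + h²)
(-493 + M(104, -46)/B(-82)) + I = (-493 + (104 + (-46)²)/((√(169 - 82)/6))) + 31597 = (-493 + (104 + 2116)/((√87/6))) + 31597 = (-493 + 2220*(2*√87/29)) + 31597 = (-493 + 4440*√87/29) + 31597 = 31104 + 4440*√87/29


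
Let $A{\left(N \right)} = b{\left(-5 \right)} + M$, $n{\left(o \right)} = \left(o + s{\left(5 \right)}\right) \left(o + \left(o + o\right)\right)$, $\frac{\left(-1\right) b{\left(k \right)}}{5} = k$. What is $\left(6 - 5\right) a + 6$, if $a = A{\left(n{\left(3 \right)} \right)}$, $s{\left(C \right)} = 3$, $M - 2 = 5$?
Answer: $38$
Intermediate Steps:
$b{\left(k \right)} = - 5 k$
$M = 7$ ($M = 2 + 5 = 7$)
$n{\left(o \right)} = 3 o \left(3 + o\right)$ ($n{\left(o \right)} = \left(o + 3\right) \left(o + \left(o + o\right)\right) = \left(3 + o\right) \left(o + 2 o\right) = \left(3 + o\right) 3 o = 3 o \left(3 + o\right)$)
$A{\left(N \right)} = 32$ ($A{\left(N \right)} = \left(-5\right) \left(-5\right) + 7 = 25 + 7 = 32$)
$a = 32$
$\left(6 - 5\right) a + 6 = \left(6 - 5\right) 32 + 6 = 1 \cdot 32 + 6 = 32 + 6 = 38$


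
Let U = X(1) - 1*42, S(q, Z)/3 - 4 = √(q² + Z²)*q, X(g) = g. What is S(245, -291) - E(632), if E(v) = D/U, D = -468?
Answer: 24/41 + 735*√144706 ≈ 2.7960e+5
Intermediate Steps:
S(q, Z) = 12 + 3*q*√(Z² + q²) (S(q, Z) = 12 + 3*(√(q² + Z²)*q) = 12 + 3*(√(Z² + q²)*q) = 12 + 3*(q*√(Z² + q²)) = 12 + 3*q*√(Z² + q²))
U = -41 (U = 1 - 1*42 = 1 - 42 = -41)
E(v) = 468/41 (E(v) = -468/(-41) = -468*(-1/41) = 468/41)
S(245, -291) - E(632) = (12 + 3*245*√((-291)² + 245²)) - 1*468/41 = (12 + 3*245*√(84681 + 60025)) - 468/41 = (12 + 3*245*√144706) - 468/41 = (12 + 735*√144706) - 468/41 = 24/41 + 735*√144706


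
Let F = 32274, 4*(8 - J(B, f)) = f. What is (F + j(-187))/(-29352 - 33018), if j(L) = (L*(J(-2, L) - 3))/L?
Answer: -4789/9240 ≈ -0.51829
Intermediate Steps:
J(B, f) = 8 - f/4
j(L) = 5 - L/4 (j(L) = (L*((8 - L/4) - 3))/L = (L*(5 - L/4))/L = 5 - L/4)
(F + j(-187))/(-29352 - 33018) = (32274 + (5 - ¼*(-187)))/(-29352 - 33018) = (32274 + (5 + 187/4))/(-62370) = (32274 + 207/4)*(-1/62370) = (129303/4)*(-1/62370) = -4789/9240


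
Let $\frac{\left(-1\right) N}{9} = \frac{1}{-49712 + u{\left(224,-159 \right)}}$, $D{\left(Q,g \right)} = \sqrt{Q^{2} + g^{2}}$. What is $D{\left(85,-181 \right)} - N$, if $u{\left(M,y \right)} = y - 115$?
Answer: $- \frac{1}{5554} + \sqrt{39986} \approx 199.96$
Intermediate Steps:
$u{\left(M,y \right)} = -115 + y$
$N = \frac{1}{5554}$ ($N = - \frac{9}{-49712 - 274} = - \frac{9}{-49986} = \left(-9\right) \left(- \frac{1}{49986}\right) = \frac{1}{5554} \approx 0.00018005$)
$D{\left(85,-181 \right)} - N = \sqrt{85^{2} + \left(-181\right)^{2}} - \frac{1}{5554} = \sqrt{7225 + 32761} - \frac{1}{5554} = \sqrt{39986} - \frac{1}{5554} = - \frac{1}{5554} + \sqrt{39986}$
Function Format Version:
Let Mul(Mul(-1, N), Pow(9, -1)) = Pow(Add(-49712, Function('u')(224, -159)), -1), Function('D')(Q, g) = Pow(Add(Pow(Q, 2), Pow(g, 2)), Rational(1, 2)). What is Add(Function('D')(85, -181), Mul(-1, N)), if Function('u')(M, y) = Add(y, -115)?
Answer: Add(Rational(-1, 5554), Pow(39986, Rational(1, 2))) ≈ 199.96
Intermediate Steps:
Function('u')(M, y) = Add(-115, y)
N = Rational(1, 5554) (N = Mul(-9, Pow(Add(-49712, Add(-115, -159)), -1)) = Mul(-9, Pow(Add(-49712, -274), -1)) = Mul(-9, Pow(-49986, -1)) = Mul(-9, Rational(-1, 49986)) = Rational(1, 5554) ≈ 0.00018005)
Add(Function('D')(85, -181), Mul(-1, N)) = Add(Pow(Add(Pow(85, 2), Pow(-181, 2)), Rational(1, 2)), Mul(-1, Rational(1, 5554))) = Add(Pow(Add(7225, 32761), Rational(1, 2)), Rational(-1, 5554)) = Add(Pow(39986, Rational(1, 2)), Rational(-1, 5554)) = Add(Rational(-1, 5554), Pow(39986, Rational(1, 2)))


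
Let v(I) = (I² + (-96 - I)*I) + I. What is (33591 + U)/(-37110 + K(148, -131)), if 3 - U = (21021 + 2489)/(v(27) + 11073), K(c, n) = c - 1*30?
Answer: -8405713/9256704 ≈ -0.90807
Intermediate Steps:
K(c, n) = -30 + c (K(c, n) = c - 30 = -30 + c)
v(I) = I + I² + I*(-96 - I) (v(I) = (I² + I*(-96 - I)) + I = I + I² + I*(-96 - I))
U = 1007/4254 (U = 3 - (21021 + 2489)/(-95*27 + 11073) = 3 - 23510/(-2565 + 11073) = 3 - 23510/8508 = 3 - 1*11755/4254 = 3 - 11755/4254 = 1007/4254 ≈ 0.23672)
(33591 + U)/(-37110 + K(148, -131)) = (33591 + 1007/4254)/(-37110 + (-30 + 148)) = 142897121/(4254*(-37110 + 118)) = (142897121/4254)/(-36992) = (142897121/4254)*(-1/36992) = -8405713/9256704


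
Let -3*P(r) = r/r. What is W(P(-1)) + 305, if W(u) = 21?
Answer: 326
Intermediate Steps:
P(r) = -⅓ (P(r) = -r/(3*r) = -⅓*1 = -⅓)
W(P(-1)) + 305 = 21 + 305 = 326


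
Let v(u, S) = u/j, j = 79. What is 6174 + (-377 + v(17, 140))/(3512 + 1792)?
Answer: 431162503/69836 ≈ 6173.9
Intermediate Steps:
v(u, S) = u/79
6174 + (-377 + v(17, 140))/(3512 + 1792) = 6174 + (-377 + (1/79)*17)/(3512 + 1792) = 6174 + (-377 + 17/79)/5304 = 6174 - 29766/79*1/5304 = 6174 - 4961/69836 = 431162503/69836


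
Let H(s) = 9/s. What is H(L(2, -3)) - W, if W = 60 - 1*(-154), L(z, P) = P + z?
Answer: -223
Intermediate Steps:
W = 214 (W = 60 + 154 = 214)
H(L(2, -3)) - W = 9/(-3 + 2) - 1*214 = 9/(-1) - 214 = 9*(-1) - 214 = -9 - 214 = -223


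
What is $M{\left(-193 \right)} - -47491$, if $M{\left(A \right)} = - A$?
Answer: $47684$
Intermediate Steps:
$M{\left(-193 \right)} - -47491 = \left(-1\right) \left(-193\right) - -47491 = 193 + 47491 = 47684$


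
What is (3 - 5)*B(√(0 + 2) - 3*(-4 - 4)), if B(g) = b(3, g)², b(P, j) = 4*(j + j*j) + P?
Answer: -11779506 - 1890224*√2 ≈ -1.4453e+7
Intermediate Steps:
b(P, j) = P + 4*j + 4*j² (b(P, j) = 4*(j + j²) + P = (4*j + 4*j²) + P = P + 4*j + 4*j²)
B(g) = (3 + 4*g + 4*g²)²
(3 - 5)*B(√(0 + 2) - 3*(-4 - 4)) = (3 - 5)*(3 + 4*(√(0 + 2) - 3*(-4 - 4)) + 4*(√(0 + 2) - 3*(-4 - 4))²)² = -2*(3 + 4*(√2 - 3*(-8)) + 4*(√2 - 3*(-8))²)² = -2*(3 + 4*(√2 + 24) + 4*(√2 + 24)²)² = -2*(3 + 4*(24 + √2) + 4*(24 + √2)²)² = -2*(3 + (96 + 4*√2) + 4*(24 + √2)²)² = -2*(99 + 4*√2 + 4*(24 + √2)²)²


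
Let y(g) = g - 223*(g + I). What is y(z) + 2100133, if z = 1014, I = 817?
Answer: 1692834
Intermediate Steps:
y(g) = -182191 - 222*g (y(g) = g - 223*(g + 817) = g - 223*(817 + g) = g - (182191 + 223*g) = g + (-182191 - 223*g) = -182191 - 222*g)
y(z) + 2100133 = (-182191 - 222*1014) + 2100133 = (-182191 - 225108) + 2100133 = -407299 + 2100133 = 1692834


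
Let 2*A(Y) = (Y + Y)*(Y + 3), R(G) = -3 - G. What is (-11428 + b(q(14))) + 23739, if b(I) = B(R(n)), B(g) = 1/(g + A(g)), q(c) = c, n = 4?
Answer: 258532/21 ≈ 12311.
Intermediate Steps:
A(Y) = Y*(3 + Y) (A(Y) = ((Y + Y)*(Y + 3))/2 = ((2*Y)*(3 + Y))/2 = (2*Y*(3 + Y))/2 = Y*(3 + Y))
B(g) = 1/(g + g*(3 + g))
b(I) = 1/21 (b(I) = 1/((-3 - 1*4)*(4 + (-3 - 1*4))) = 1/((-3 - 4)*(4 + (-3 - 4))) = 1/((-7)*(4 - 7)) = -⅐/(-3) = -⅐*(-⅓) = 1/21)
(-11428 + b(q(14))) + 23739 = (-11428 + 1/21) + 23739 = -239987/21 + 23739 = 258532/21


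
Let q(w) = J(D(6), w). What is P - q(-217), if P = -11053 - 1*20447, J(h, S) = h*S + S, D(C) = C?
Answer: -29981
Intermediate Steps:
J(h, S) = S + S*h (J(h, S) = S*h + S = S + S*h)
q(w) = 7*w (q(w) = w*(1 + 6) = w*7 = 7*w)
P = -31500 (P = -11053 - 20447 = -31500)
P - q(-217) = -31500 - 7*(-217) = -31500 - 1*(-1519) = -31500 + 1519 = -29981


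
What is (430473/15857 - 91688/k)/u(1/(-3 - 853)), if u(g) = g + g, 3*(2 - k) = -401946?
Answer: -751977245789/66393259 ≈ -11326.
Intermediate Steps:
k = 133984 (k = 2 - ⅓*(-401946) = 2 + 133982 = 133984)
u(g) = 2*g
(430473/15857 - 91688/k)/u(1/(-3 - 853)) = (430473/15857 - 91688/133984)/((2/(-3 - 853))) = (430473*(1/15857) - 91688*1/133984)/((2/(-856))) = (430473/15857 - 11461/16748)/((2*(-1/856))) = 7027824727/(265573036*(-1/428)) = (7027824727/265573036)*(-428) = -751977245789/66393259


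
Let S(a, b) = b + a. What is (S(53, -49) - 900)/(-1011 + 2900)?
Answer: -896/1889 ≈ -0.47433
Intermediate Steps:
S(a, b) = a + b
(S(53, -49) - 900)/(-1011 + 2900) = ((53 - 49) - 900)/(-1011 + 2900) = (4 - 900)/1889 = -896*1/1889 = -896/1889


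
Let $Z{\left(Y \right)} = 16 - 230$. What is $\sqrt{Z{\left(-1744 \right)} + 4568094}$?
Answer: $2 \sqrt{1141970} \approx 2137.3$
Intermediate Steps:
$Z{\left(Y \right)} = -214$ ($Z{\left(Y \right)} = 16 - 230 = -214$)
$\sqrt{Z{\left(-1744 \right)} + 4568094} = \sqrt{-214 + 4568094} = \sqrt{4567880} = 2 \sqrt{1141970}$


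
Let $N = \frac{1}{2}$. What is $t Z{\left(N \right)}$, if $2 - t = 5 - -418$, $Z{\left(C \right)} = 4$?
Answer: $-1684$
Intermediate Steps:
$N = \frac{1}{2} \approx 0.5$
$t = -421$ ($t = 2 - \left(5 - -418\right) = 2 - \left(5 + 418\right) = 2 - 423 = -421$)
$t Z{\left(N \right)} = \left(-421\right) 4 = -1684$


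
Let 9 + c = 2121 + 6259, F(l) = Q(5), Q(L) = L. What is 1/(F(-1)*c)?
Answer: 1/41855 ≈ 2.3892e-5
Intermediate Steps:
F(l) = 5
c = 8371 (c = -9 + (2121 + 6259) = -9 + 8380 = 8371)
1/(F(-1)*c) = 1/(5*8371) = 1/41855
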